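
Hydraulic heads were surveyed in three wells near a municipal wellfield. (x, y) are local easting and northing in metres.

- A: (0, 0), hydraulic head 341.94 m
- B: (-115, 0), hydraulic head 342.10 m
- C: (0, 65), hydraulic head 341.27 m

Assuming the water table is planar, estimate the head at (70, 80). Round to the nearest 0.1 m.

341.0 m

∂h/∂x = (342.10 − 341.94) / (-115 − 0) = -0.001391
∂h/∂y = (341.27 − 341.94) / (65 − 0) = -0.01031
h(70, 80) = 341.94 + (-0.001391)·(70) + (-0.01031)·(80) = 341.94 -0.097 -0.825 = 341.018 m.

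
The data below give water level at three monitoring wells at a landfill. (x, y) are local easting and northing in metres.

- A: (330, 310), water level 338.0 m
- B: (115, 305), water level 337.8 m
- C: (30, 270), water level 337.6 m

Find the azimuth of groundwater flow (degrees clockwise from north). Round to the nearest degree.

Taking A as reference: B−A = (-215, -5, -0.2); C−A = (-300, -40, -0.4).
Solve a·Δx + b·Δy = Δh: det = (-215)·(-40) − (-300)·(-5) = 7100.
∂h/∂x = [(-0.2)·(-40) − (-0.4)·(-5)] / 7100 = +0.0008451
∂h/∂y = [(-215)·(-0.4) − (-300)·(-0.2)] / 7100 = +0.003662
Flow direction (−∇h) has components (-0.0008451 E, -0.003662 N).
Azimuth = atan2(E, N) = atan2(-0.0008451, -0.003662) = 193.0° ≈ 193°.

193°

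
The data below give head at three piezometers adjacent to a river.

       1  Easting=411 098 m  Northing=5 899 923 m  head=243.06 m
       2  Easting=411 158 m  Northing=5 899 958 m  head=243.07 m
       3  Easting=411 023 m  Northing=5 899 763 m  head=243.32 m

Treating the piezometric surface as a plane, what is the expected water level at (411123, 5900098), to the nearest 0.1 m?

242.7 m

With h = a·x + b·y + c and 1 as origin, the differences give:
  60·a + 35·b = +0.01
  (-75)·a + (-160)·b = +0.26
Eliminate b (×(-160) and ×35, subtract): -6975·a = -10.700 → a = ∂h/∂x = +0.001534
Back-substitute: b = ∂h/∂y = -0.002344.
h(411123, 5900098) = 243.06 + (+0.001534)·(25) + (-0.002344)·(175) = 243.06 +0.038 -0.410 = 242.688 m.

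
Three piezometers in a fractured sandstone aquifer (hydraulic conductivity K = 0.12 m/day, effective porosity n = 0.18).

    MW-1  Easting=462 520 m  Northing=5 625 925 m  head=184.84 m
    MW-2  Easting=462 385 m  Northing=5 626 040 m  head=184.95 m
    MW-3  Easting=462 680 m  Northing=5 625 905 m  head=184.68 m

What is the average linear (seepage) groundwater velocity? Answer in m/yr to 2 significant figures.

0.26 m/yr

Differences from MW-1: to MW-2 (Δx, Δy, Δh) = (-135, 115, +0.11); to MW-3 = (160, -20, -0.16).
Determinant of the coordinate differences = (-135)·(-20) − 160·115 = -15700.
∂h/∂x = [(+0.11)·(-20) − (-0.16)·115] / -15700 = -0.001032
∂h/∂y = [(-135)·(-0.16) − 160·(+0.11)] / -15700 = -0.0002548
|∇h| = √(-0.001032² + -0.0002548²) = 0.001063
Seepage velocity v = K·i/n = 0.12 × 0.001063 / 0.18 = 0.0007087 m/day = 0.2589 m/yr.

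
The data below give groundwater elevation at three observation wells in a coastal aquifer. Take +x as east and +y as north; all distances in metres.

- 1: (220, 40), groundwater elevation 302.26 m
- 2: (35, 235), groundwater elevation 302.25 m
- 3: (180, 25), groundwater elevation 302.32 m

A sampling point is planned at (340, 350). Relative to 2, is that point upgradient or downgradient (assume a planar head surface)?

Differences from 1: to 2 (Δx, Δy, Δh) = (-185, 195, -0.01); to 3 = (-40, -15, +0.06).
Solve a·Δx + b·Δy = Δh: det = (-185)·(-15) − (-40)·195 = 10575.
∂h/∂x = [(-0.01)·(-15) − (+0.06)·195] / 10575 = -0.001092
∂h/∂y = [(-185)·(+0.06) − (-40)·(-0.01)] / 10575 = -0.001087
Head at (340, 350) = 302.26 + (-0.001092)·(120) + (-0.001087)·(310) = 301.79 m.
That is lower than the 302.25 m at 2, so the point is downgradient.

downgradient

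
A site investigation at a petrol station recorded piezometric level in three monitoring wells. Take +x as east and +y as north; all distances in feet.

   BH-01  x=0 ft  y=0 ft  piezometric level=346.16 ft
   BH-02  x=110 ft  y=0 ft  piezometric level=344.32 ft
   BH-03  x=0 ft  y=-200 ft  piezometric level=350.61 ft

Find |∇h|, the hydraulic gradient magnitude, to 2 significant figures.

0.028

∂h/∂x = (344.32 − 346.16) / (110 − 0) = -0.01673
∂h/∂y = (350.61 − 346.16) / (-200 − 0) = -0.02225
|∇h| = √(-0.01673² + -0.02225²) = 0.02784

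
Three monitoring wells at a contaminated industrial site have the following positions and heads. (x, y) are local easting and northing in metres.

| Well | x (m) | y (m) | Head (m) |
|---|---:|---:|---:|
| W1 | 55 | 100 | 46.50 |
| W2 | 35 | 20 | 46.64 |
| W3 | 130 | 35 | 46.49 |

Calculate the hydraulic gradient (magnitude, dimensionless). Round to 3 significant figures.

0.00196

Differences from W1: to W2 (Δx, Δy, Δh) = (-20, -80, +0.14); to W3 = (75, -65, -0.01).
Determinant of the coordinate differences = (-20)·(-65) − 75·(-80) = 7300.
∂h/∂x = [(+0.14)·(-65) − (-0.01)·(-80)] / 7300 = -0.001356
∂h/∂y = [(-20)·(-0.01) − 75·(+0.14)] / 7300 = -0.001411
|∇h| = √(-0.001356² + -0.001411²) = 0.001957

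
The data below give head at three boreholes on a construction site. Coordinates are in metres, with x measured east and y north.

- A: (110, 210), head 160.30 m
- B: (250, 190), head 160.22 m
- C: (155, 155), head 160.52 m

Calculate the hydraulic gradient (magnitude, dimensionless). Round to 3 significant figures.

0.00522

Taking A as reference: B−A = (140, -20, -0.08); C−A = (45, -55, +0.22).
Solve a·Δx + b·Δy = Δh: det = 140·(-55) − 45·(-20) = -6800.
∂h/∂x = [(-0.08)·(-55) − (+0.22)·(-20)] / -6800 = -0.001294
∂h/∂y = [140·(+0.22) − 45·(-0.08)] / -6800 = -0.005059
|∇h| = √(-0.001294² + -0.005059²) = 0.005222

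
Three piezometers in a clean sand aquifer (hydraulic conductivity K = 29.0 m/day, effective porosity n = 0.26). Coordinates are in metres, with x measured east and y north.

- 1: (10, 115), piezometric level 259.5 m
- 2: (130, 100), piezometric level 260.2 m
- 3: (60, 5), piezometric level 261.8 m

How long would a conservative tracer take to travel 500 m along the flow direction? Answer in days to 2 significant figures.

Differences from 1: to 2 (Δx, Δy, Δh) = (120, -15, +0.7); to 3 = (50, -110, +2.3).
Solve a·Δx + b·Δy = Δh: det = 120·(-110) − 50·(-15) = -12450.
∂h/∂x = [(+0.7)·(-110) − (+2.3)·(-15)] / -12450 = +0.003414
∂h/∂y = [120·(+2.3) − 50·(+0.7)] / -12450 = -0.01936
|∇h| = √(0.003414² + -0.01936²) = 0.01966
Seepage velocity v = K·i/n = 29.0 × 0.01966 / 0.26 = 2.193 m/day.
t = 500 / 2.193 = 228 days.

230 days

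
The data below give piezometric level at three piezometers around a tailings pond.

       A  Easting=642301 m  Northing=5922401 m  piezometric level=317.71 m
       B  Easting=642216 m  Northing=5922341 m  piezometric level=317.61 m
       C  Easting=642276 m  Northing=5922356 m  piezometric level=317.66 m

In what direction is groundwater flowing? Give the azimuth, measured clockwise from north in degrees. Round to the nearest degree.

221°

With h = a·x + b·y + c and A as origin, the differences give:
  (-85)·a + (-60)·b = -0.10
  (-25)·a + (-45)·b = -0.05
Eliminate b (×(-45) and ×(-60), subtract): 2325·a = 1.500 → a = ∂h/∂x = +0.0006452
Back-substitute: b = ∂h/∂y = +0.0007527.
Flow direction (−∇h) has components (-0.0006452 E, -0.0007527 N).
Azimuth = atan2(E, N) = atan2(-0.0006452, -0.0007527) = 220.6° ≈ 221°.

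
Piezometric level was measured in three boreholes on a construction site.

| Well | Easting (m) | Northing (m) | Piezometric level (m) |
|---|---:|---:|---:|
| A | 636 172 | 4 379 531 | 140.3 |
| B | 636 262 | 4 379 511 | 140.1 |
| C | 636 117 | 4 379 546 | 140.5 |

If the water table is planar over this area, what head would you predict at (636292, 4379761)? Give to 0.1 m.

147.2 m

Differences from A: to B (Δx, Δy, Δh) = (90, -20, -0.2); to C = (-55, 15, +0.2).
Solve a·Δx + b·Δy = Δh: det = 90·15 − (-55)·(-20) = 250.
∂h/∂x = [(-0.2)·15 − (+0.2)·(-20)] / 250 = +0.004000
∂h/∂y = [90·(+0.2) − (-55)·(-0.2)] / 250 = +0.02800
h(636292, 4379761) = 140.3 + (+0.004000)·(120) + (+0.02800)·(230) = 140.3 +0.480 +6.440 = 147.220 m.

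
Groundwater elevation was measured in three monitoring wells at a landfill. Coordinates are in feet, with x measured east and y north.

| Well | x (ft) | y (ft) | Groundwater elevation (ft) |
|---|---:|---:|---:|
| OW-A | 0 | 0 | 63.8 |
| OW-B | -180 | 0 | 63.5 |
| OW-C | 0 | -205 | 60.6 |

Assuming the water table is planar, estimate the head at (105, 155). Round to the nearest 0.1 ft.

∂h/∂x = (63.5 − 63.8) / (-180 − 0) = +0.001667
∂h/∂y = (60.6 − 63.8) / (-205 − 0) = +0.01561
h(105, 155) = 63.8 + (+0.001667)·(105) + (+0.01561)·(155) = 63.8 +0.175 +2.420 = 66.395 ft.

66.4 ft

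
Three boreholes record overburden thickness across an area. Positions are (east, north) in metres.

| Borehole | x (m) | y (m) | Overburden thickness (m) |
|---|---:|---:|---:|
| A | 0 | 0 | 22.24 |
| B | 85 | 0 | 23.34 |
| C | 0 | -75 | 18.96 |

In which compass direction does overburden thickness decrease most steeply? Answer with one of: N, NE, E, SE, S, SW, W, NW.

S

∂d/∂x = (23.34 − 22.24) / (85 − 0) = +0.01294
∂d/∂y = (18.96 − 22.24) / (-75 − 0) = +0.04373
Steepest decrease is along −∇f = (-0.01294 E, -0.04373 N) → south.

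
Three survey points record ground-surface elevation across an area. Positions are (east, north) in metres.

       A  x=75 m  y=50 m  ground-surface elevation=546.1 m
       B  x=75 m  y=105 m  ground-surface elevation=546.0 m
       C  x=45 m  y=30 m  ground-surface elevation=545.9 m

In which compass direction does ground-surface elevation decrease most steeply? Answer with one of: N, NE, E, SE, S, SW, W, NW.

With z = a·x + b·y + c and A as origin, the differences give:
  0·a + 55·b = -0.1
  (-30)·a + (-20)·b = -0.2
Eliminate b (×(-20) and ×55, subtract): 1650·a = 13.00 → a = ∂z/∂x = +0.007879
Back-substitute: b = ∂z/∂y = -0.001818.
Steepest decrease is along −∇f = (-0.007879 E, +0.001818 N) → west.

W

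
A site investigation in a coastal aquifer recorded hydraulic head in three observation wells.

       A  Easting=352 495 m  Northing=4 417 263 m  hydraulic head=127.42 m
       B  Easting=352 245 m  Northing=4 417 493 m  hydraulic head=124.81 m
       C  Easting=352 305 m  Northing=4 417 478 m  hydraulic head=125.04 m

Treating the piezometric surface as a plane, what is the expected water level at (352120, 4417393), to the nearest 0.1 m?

Three-point gradient (reference A): Δ to B = (-250, 230, -2.61), Δ to C = (-190, 215, -2.38).
∂h/∂x = +0.001368, ∂h/∂y = -0.009861 (det = -10050).
h(352120, 4417393) = 127.42 + (+0.001368)·(-375) + (-0.009861)·(130) = 127.42 -0.513 -1.282 = 125.625 m.

125.6 m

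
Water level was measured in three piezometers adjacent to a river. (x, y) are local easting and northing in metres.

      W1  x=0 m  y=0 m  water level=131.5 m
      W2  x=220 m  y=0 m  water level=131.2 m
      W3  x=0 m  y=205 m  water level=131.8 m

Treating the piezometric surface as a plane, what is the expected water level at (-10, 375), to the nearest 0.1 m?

∂h/∂x = (131.2 − 131.5) / (220 − 0) = -0.001364
∂h/∂y = (131.8 − 131.5) / (205 − 0) = +0.001463
h(-10, 375) = 131.5 + (-0.001364)·(-10) + (+0.001463)·(375) = 131.5 +0.014 +0.549 = 132.062 m.

132.1 m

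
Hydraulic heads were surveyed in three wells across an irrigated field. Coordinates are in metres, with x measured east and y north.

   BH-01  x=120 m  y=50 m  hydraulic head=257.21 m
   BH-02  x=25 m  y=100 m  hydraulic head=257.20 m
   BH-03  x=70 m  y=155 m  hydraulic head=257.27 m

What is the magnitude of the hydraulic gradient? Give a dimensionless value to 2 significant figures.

Taking BH-01 as reference: BH-02−BH-01 = (-95, 50, -0.01); BH-03−BH-01 = (-50, 105, +0.06).
Solve a·Δx + b·Δy = Δh: det = (-95)·105 − (-50)·50 = -7475.
∂h/∂x = [(-0.01)·105 − (+0.06)·50] / -7475 = +0.0005418
∂h/∂y = [(-95)·(+0.06) − (-50)·(-0.01)] / -7475 = +0.0008294
|∇h| = √(0.0005418² + 0.0008294²) = 0.0009907

0.00099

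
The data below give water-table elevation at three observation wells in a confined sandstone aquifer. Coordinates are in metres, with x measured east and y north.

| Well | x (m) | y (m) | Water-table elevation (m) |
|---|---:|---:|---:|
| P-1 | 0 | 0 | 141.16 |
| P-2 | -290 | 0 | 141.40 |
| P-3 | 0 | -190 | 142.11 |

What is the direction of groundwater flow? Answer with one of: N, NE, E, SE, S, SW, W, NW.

N

∂h/∂x = (141.40 − 141.16) / (-290 − 0) = -0.0008276
∂h/∂y = (142.11 − 141.16) / (-190 − 0) = -0.005000
Flow = −∇h = (+0.0008276 east, +0.005000 north), which points north.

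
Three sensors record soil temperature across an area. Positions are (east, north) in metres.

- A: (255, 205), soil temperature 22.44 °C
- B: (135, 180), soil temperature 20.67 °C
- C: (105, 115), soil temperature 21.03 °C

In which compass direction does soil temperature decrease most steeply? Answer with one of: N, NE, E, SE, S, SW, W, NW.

Differences from A: to B (Δx, Δy, Δh) = (-120, -25, -1.77); to C = (-150, -90, -1.41).
Determinant of the coordinate differences = (-120)·(-90) − (-150)·(-25) = 7050.
∂T/∂x = [(-1.77)·(-90) − (-1.41)·(-25)] / 7050 = +0.01760
∂T/∂y = [(-120)·(-1.41) − (-150)·(-1.77)] / 7050 = -0.01366
Steepest decrease is along −∇f = (-0.01760 E, +0.01366 N) → northwest.

NW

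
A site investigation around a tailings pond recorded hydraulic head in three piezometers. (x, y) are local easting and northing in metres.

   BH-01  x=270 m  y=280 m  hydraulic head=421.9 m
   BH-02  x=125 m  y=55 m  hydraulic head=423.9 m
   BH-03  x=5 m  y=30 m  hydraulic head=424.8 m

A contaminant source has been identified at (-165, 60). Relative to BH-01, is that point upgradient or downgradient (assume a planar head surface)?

Differences from BH-01: to BH-02 (Δx, Δy, Δh) = (-145, -225, +2.0); to BH-03 = (-265, -250, +2.9).
Solve a·Δx + b·Δy = Δh: det = (-145)·(-250) − (-265)·(-225) = -23375.
∂h/∂x = [(+2.0)·(-250) − (+2.9)·(-225)] / -23375 = -0.006524
∂h/∂y = [(-145)·(+2.9) − (-265)·(+2.0)] / -23375 = -0.004684
Head at (-165, 60) = 421.9 + (-0.006524)·(-435) + (-0.004684)·(-220) = 425.77 m.
That is higher than the 421.9 m at BH-01, so the point is upgradient.

upgradient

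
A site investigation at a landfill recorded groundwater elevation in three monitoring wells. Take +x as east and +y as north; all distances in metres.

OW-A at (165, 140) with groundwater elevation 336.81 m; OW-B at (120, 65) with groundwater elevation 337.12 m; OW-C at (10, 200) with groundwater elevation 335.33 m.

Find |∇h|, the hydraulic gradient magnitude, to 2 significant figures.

Three-point gradient (reference OW-A): Δ to OW-B = (-45, -75, +0.31), Δ to OW-C = (-155, 60, -1.48).
∂h/∂x = +0.006450, ∂h/∂y = -0.008003 (det = -14325).
|∇h| = √(0.006450² + -0.008003²) = 0.01028

0.010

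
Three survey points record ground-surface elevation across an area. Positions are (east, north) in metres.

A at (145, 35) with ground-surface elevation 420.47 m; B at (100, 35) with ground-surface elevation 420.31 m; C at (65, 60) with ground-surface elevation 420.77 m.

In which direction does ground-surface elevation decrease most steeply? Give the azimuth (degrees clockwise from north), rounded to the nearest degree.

Taking A as reference: B−A = (-45, 0, -0.16); C−A = (-80, 25, +0.30).
Solve a·Δx + b·Δy = Δz: det = (-45)·25 − (-80)·0 = -1125.
∂z/∂x = [(-0.16)·25 − (+0.30)·0] / -1125 = +0.003556
∂z/∂y = [(-45)·(+0.30) − (-80)·(-0.16)] / -1125 = +0.02338
Steepest decrease is along −∇f: components (-0.003556 E, -0.02338 N).
Azimuth = atan2(-0.003556, -0.02338) = 188.6° ≈ 189°.

189°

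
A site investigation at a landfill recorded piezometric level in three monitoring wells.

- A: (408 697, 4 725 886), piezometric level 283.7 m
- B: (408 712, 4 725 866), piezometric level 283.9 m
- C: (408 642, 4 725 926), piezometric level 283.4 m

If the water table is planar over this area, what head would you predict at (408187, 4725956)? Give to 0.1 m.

With h = a·x + b·y + c and A as origin, the differences give:
  15·a + (-20)·b = +0.2
  (-55)·a + 40·b = -0.3
Eliminate b (×40 and ×(-20), subtract): -500·a = 2.00 → a = ∂h/∂x = -0.004000
Back-substitute: b = ∂h/∂y = -0.01300.
h(408187, 4725956) = 283.7 + (-0.004000)·(-510) + (-0.01300)·(70) = 283.7 +2.040 -0.910 = 284.830 m.

284.8 m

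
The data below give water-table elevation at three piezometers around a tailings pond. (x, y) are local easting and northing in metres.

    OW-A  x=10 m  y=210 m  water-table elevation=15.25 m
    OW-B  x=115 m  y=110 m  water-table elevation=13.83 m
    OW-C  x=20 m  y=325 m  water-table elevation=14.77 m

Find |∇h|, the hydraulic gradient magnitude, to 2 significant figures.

Taking OW-A as reference: OW-B−OW-A = (105, -100, -1.42); OW-C−OW-A = (10, 115, -0.48).
Determinant of the coordinate differences = 105·115 − 10·(-100) = 13075.
∂h/∂x = [(-1.42)·115 − (-0.48)·(-100)] / 13075 = -0.01616
∂h/∂y = [105·(-0.48) − 10·(-1.42)] / 13075 = -0.002769
|∇h| = √(-0.01616² + -0.002769²) = 0.0164

0.016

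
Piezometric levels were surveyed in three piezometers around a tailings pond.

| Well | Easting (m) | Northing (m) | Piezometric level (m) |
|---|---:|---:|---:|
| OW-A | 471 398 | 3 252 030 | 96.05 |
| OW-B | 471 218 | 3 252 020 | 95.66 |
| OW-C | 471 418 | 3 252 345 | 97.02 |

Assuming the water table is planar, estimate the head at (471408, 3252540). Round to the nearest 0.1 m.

97.6 m

Taking OW-A as reference: OW-B−OW-A = (-180, -10, -0.39); OW-C−OW-A = (20, 315, +0.97).
Solve a·Δx + b·Δy = Δh: det = (-180)·315 − 20·(-10) = -56500.
∂h/∂x = [(-0.39)·315 − (+0.97)·(-10)] / -56500 = +0.002003
∂h/∂y = [(-180)·(+0.97) − 20·(-0.39)] / -56500 = +0.002952
h(471408, 3252540) = 96.05 + (+0.002003)·(10) + (+0.002952)·(510) = 96.05 +0.020 +1.506 = 97.576 m.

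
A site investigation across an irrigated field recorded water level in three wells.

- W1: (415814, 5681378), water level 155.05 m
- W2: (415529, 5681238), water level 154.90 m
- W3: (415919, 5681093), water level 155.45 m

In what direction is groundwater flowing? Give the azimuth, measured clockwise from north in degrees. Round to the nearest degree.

315°

Differences from W1: to W2 (Δx, Δy, Δh) = (-285, -140, -0.15); to W3 = (105, -285, +0.40).
Solve a·Δx + b·Δy = Δh: det = (-285)·(-285) − 105·(-140) = 95925.
∂h/∂x = [(-0.15)·(-285) − (+0.40)·(-140)] / 95925 = +0.001029
∂h/∂y = [(-285)·(+0.40) − 105·(-0.15)] / 95925 = -0.001024
Flow direction (−∇h) has components (-0.001029 E, +0.001024 N).
Azimuth = atan2(E, N) = atan2(-0.001029, +0.001024) = 314.9° ≈ 315°.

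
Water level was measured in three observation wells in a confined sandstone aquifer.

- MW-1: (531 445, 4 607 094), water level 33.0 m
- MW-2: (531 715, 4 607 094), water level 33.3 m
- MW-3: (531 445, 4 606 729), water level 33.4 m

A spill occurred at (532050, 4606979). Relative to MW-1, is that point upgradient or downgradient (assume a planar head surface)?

∂h/∂x = (33.3 − 33.0) / (531715 − 531445) = +0.001111
∂h/∂y = (33.4 − 33.0) / (4606729 − 4607094) = -0.001096
Head at (532050, 4606979) = 33.0 + (+0.001111)·(605) + (-0.001096)·(-115) = 33.80 m.
That is higher than the 33.0 m at MW-1, so the point is upgradient.

upgradient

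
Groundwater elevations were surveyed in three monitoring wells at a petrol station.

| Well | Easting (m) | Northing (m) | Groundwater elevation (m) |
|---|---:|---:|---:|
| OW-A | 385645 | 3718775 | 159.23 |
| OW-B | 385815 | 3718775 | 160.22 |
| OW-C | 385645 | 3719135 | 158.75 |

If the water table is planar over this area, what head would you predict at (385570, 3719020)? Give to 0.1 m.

158.5 m

∂h/∂x = (160.22 − 159.23) / (385815 − 385645) = +0.005824
∂h/∂y = (158.75 − 159.23) / (3719135 − 3718775) = -0.001333
h(385570, 3719020) = 159.23 + (+0.005824)·(-75) + (-0.001333)·(245) = 159.23 -0.437 -0.327 = 158.467 m.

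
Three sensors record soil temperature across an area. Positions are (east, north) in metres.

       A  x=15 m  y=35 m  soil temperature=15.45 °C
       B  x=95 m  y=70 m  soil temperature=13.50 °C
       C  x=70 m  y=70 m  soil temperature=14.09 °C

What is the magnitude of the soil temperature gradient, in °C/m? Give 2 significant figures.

0.024 °C/m

Three-point gradient (reference A): Δ to B = (80, 35, -1.95), Δ to C = (55, 35, -1.36).
∂T/∂x = -0.02360, ∂T/∂y = -0.001771 (det = 875).
|∇f| = √(-0.02360² + -0.001771²) = 0.02367 °C/m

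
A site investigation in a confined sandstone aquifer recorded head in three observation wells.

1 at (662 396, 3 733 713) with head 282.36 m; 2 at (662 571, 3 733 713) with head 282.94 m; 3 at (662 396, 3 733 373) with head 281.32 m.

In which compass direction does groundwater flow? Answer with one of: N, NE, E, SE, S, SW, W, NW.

∂h/∂x = (282.94 − 282.36) / (662571 − 662396) = +0.003314
∂h/∂y = (281.32 − 282.36) / (3733373 − 3733713) = +0.003059
Flow = −∇h = (-0.003314 east, -0.003059 north), which points southwest.

SW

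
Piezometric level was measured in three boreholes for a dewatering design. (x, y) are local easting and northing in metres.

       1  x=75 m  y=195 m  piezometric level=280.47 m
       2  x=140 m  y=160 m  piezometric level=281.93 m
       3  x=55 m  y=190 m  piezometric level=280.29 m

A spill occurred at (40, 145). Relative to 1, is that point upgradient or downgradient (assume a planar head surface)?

upgradient

Differences from 1: to 2 (Δx, Δy, Δh) = (65, -35, +1.46); to 3 = (-20, -5, -0.18).
Solve a·Δx + b·Δy = Δh: det = 65·(-5) − (-20)·(-35) = -1025.
∂h/∂x = [(+1.46)·(-5) − (-0.18)·(-35)] / -1025 = +0.01327
∂h/∂y = [65·(-0.18) − (-20)·(+1.46)] / -1025 = -0.01707
Head at (40, 145) = 280.47 + (+0.01327)·(-35) + (-0.01707)·(-50) = 280.86 m.
That is higher than the 280.47 m at 1, so the point is upgradient.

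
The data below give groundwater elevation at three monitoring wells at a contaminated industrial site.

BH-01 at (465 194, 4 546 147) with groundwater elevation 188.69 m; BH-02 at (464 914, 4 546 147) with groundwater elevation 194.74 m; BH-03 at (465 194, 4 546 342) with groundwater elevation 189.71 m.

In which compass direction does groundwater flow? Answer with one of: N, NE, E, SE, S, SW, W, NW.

E

∂h/∂x = (194.74 − 188.69) / (464914 − 465194) = -0.02161
∂h/∂y = (189.71 − 188.69) / (4546342 − 4546147) = +0.005231
Flow = −∇h = (+0.02161 east, -0.005231 north), which points east.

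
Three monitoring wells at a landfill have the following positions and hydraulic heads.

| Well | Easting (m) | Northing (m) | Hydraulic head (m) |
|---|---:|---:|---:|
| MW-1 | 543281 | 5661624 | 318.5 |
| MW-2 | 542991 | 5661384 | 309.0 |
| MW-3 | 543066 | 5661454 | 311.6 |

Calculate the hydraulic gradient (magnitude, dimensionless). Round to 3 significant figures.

Differences from MW-1: to MW-2 (Δx, Δy, Δh) = (-290, -240, -9.5); to MW-3 = (-215, -170, -6.9).
Determinant of the coordinate differences = (-290)·(-170) − (-215)·(-240) = -2300.
∂h/∂x = [(-9.5)·(-170) − (-6.9)·(-240)] / -2300 = +0.01783
∂h/∂y = [(-290)·(-6.9) − (-215)·(-9.5)] / -2300 = +0.01804
|∇h| = √(0.01783² + 0.01804²) = 0.02536

0.0254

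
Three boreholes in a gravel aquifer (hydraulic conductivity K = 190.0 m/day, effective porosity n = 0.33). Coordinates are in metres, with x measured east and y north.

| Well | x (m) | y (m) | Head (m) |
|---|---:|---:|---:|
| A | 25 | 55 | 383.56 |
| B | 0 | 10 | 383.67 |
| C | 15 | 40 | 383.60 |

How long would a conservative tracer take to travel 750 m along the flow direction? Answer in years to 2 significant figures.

1.5 years

With h = a·x + b·y + c and A as origin, the differences give:
  (-25)·a + (-45)·b = +0.11
  (-10)·a + (-15)·b = +0.04
Eliminate b (×(-15) and ×(-45), subtract): -75·a = 0.150 → a = ∂h/∂x = -0.002000
Back-substitute: b = ∂h/∂y = -0.001333.
|∇h| = √(-0.002000² + -0.001333²) = 0.002404
Seepage velocity v = K·i/n = 190.0 × 0.002404 / 0.33 = 1.384 m/day.
t = 750 / 1.384 = 541.9 days = 1.48 years.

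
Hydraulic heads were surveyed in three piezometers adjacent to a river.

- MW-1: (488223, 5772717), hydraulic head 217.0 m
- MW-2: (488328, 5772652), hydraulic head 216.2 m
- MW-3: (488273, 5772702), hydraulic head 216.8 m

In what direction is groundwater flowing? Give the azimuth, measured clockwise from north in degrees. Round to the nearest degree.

Differences from MW-1: to MW-2 (Δx, Δy, Δh) = (105, -65, -0.8); to MW-3 = (50, -15, -0.2).
Determinant of the coordinate differences = 105·(-15) − 50·(-65) = 1675.
∂h/∂x = [(-0.8)·(-15) − (-0.2)·(-65)] / 1675 = -0.0005970
∂h/∂y = [105·(-0.2) − 50·(-0.8)] / 1675 = +0.01134
Flow direction (−∇h) has components (+0.0005970 E, -0.01134 N).
Azimuth = atan2(E, N) = atan2(+0.0005970, -0.01134) = 177.0° ≈ 177°.

177°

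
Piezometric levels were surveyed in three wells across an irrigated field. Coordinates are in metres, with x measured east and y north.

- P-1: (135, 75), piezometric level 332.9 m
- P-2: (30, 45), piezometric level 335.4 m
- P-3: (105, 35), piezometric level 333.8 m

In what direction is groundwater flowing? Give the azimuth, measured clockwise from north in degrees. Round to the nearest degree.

075°

Differences from P-1: to P-2 (Δx, Δy, Δh) = (-105, -30, +2.5); to P-3 = (-30, -40, +0.9).
Determinant of the coordinate differences = (-105)·(-40) − (-30)·(-30) = 3300.
∂h/∂x = [(+2.5)·(-40) − (+0.9)·(-30)] / 3300 = -0.02212
∂h/∂y = [(-105)·(+0.9) − (-30)·(+2.5)] / 3300 = -0.005909
Flow direction (−∇h) has components (+0.02212 E, +0.005909 N).
Azimuth = atan2(E, N) = atan2(+0.02212, +0.005909) = 75.0° ≈ 075°.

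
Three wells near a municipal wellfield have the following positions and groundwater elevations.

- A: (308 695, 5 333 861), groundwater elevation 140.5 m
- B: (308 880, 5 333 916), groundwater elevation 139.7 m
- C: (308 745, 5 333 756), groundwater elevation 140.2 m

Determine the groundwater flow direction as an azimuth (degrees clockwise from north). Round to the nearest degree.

Taking A as reference: B−A = (185, 55, -0.8); C−A = (50, -105, -0.3).
Determinant of the coordinate differences = 185·(-105) − 50·55 = -22175.
∂h/∂x = [(-0.8)·(-105) − (-0.3)·55] / -22175 = -0.004532
∂h/∂y = [185·(-0.3) − 50·(-0.8)] / -22175 = +0.0006990
Flow direction (−∇h) has components (+0.004532 E, -0.0006990 N).
Azimuth = atan2(E, N) = atan2(+0.004532, -0.0006990) = 98.8° ≈ 099°.

099°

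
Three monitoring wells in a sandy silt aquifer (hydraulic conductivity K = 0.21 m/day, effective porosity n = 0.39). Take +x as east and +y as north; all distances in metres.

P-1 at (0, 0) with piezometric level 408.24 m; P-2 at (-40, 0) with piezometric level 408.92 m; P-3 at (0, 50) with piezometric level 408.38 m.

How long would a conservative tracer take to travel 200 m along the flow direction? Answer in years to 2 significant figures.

59 years

∂h/∂x = (408.92 − 408.24) / (-40 − 0) = -0.01700
∂h/∂y = (408.38 − 408.24) / (50 − 0) = +0.002800
|∇h| = √(-0.01700² + 0.002800²) = 0.01723
Seepage velocity v = K·i/n = 0.21 × 0.01723 / 0.39 = 0.009278 m/day.
t = 200 / 0.009278 = 2.156e+04 days = 59 years.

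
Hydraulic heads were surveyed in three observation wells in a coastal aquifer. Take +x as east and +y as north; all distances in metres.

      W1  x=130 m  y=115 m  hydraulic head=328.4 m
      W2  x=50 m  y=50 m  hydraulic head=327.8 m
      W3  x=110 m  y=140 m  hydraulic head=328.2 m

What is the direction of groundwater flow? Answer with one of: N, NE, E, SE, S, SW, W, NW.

With h = a·x + b·y + c and W1 as origin, the differences give:
  (-80)·a + (-65)·b = -0.6
  (-20)·a + 25·b = -0.2
Eliminate b (×25 and ×(-65), subtract): -3300·a = -28.00 → a = ∂h/∂x = +0.008485
Back-substitute: b = ∂h/∂y = -0.001212.
Flow = −∇h = (-0.008485 east, +0.001212 north), which points west.

W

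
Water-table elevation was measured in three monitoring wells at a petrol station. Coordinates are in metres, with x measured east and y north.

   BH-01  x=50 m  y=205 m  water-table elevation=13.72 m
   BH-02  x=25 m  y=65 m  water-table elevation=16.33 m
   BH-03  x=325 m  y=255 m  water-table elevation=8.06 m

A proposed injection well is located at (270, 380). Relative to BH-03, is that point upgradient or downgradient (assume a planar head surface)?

downgradient

With h = a·x + b·y + c and BH-01 as origin, the differences give:
  (-25)·a + (-140)·b = +2.61
  275·a + 50·b = -5.66
Eliminate b (×50 and ×(-140), subtract): 37250·a = -661.900 → a = ∂h/∂x = -0.01777
Back-substitute: b = ∂h/∂y = -0.01547.
Head at (270, 380) = 13.72 + (-0.01777)·(220) + (-0.01547)·(175) = 7.10 m.
That is lower than the 8.06 m at BH-03, so the point is downgradient.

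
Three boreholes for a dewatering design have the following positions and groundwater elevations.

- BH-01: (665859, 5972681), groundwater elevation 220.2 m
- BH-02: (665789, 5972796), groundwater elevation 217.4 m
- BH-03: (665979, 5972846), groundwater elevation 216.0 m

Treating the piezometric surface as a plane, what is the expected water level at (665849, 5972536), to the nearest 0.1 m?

Differences from BH-01: to BH-02 (Δx, Δy, Δh) = (-70, 115, -2.8); to BH-03 = (120, 165, -4.2).
Determinant of the coordinate differences = (-70)·165 − 120·115 = -25350.
∂h/∂x = [(-2.8)·165 − (-4.2)·115] / -25350 = -0.0008284
∂h/∂y = [(-70)·(-4.2) − 120·(-2.8)] / -25350 = -0.02485
h(665849, 5972536) = 220.2 + (-0.0008284)·(-10) + (-0.02485)·(-145) = 220.2 +0.008 +3.604 = 223.812 m.

223.8 m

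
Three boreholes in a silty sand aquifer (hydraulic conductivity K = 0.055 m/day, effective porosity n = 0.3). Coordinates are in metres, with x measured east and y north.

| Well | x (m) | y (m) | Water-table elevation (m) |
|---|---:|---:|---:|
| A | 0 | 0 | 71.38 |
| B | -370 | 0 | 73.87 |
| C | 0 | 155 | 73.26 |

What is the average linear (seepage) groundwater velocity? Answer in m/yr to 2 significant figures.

0.93 m/yr

∂h/∂x = (73.87 − 71.38) / (-370 − 0) = -0.006730
∂h/∂y = (73.26 − 71.38) / (155 − 0) = +0.01213
|∇h| = √(-0.006730² + 0.01213²) = 0.01387
Seepage velocity v = K·i/n = 0.055 × 0.01387 / 0.3 = 0.002543 m/day = 0.9288 m/yr.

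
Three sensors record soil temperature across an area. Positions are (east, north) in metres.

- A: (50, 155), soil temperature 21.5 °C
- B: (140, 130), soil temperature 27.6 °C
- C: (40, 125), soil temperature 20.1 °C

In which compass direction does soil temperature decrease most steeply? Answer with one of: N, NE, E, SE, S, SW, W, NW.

W

Taking A as reference: B−A = (90, -25, +6.1); C−A = (-10, -30, -1.4).
Solve a·Δx + b·Δy = ΔT: det = 90·(-30) − (-10)·(-25) = -2950.
∂T/∂x = [(+6.1)·(-30) − (-1.4)·(-25)] / -2950 = +0.07390
∂T/∂y = [90·(-1.4) − (-10)·(+6.1)] / -2950 = +0.02203
Steepest decrease is along −∇f = (-0.07390 E, -0.02203 N) → west.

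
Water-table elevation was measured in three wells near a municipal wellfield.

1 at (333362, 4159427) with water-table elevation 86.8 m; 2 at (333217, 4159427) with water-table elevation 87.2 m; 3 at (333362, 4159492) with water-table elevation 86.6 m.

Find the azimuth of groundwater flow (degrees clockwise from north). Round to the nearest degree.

∂h/∂x = (87.2 − 86.8) / (333217 − 333362) = -0.002759
∂h/∂y = (86.6 − 86.8) / (4159492 − 4159427) = -0.003077
Flow direction (−∇h) has components (+0.002759 E, +0.003077 N).
Azimuth = atan2(E, N) = atan2(+0.002759, +0.003077) = 41.9° ≈ 042°.

042°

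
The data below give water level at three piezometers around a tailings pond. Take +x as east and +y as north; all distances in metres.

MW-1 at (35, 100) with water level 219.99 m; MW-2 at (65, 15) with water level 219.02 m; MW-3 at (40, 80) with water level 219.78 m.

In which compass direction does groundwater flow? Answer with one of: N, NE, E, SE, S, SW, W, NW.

SE

With h = a·x + b·y + c and MW-1 as origin, the differences give:
  30·a + (-85)·b = -0.97
  5·a + (-20)·b = -0.21
Eliminate b (×(-20) and ×(-85), subtract): -175·a = 1.550 → a = ∂h/∂x = -0.008857
Back-substitute: b = ∂h/∂y = +0.008286.
Flow = −∇h = (+0.008857 east, -0.008286 north), which points southeast.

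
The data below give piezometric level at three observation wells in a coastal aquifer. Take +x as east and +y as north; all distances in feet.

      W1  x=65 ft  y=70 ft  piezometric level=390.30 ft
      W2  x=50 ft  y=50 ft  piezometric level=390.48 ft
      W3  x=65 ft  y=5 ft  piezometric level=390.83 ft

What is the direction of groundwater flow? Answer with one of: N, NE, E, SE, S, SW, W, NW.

N

With h = a·x + b·y + c and W1 as origin, the differences give:
  (-15)·a + (-20)·b = +0.18
  0·a + (-65)·b = +0.53
Eliminate b (×(-65) and ×(-20), subtract): 975·a = -1.100 → a = ∂h/∂x = -0.001128
Back-substitute: b = ∂h/∂y = -0.008154.
Flow = −∇h = (+0.001128 east, +0.008154 north), which points north.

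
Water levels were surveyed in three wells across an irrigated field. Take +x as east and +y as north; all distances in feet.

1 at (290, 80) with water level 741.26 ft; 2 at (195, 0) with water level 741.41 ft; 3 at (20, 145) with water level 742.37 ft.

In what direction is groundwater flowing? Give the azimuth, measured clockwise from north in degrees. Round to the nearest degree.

Differences from 1: to 2 (Δx, Δy, Δh) = (-95, -80, +0.15); to 3 = (-270, 65, +1.11).
Determinant of the coordinate differences = (-95)·65 − (-270)·(-80) = -27775.
∂h/∂x = [(+0.15)·65 − (+1.11)·(-80)] / -27775 = -0.003548
∂h/∂y = [(-95)·(+1.11) − (-270)·(+0.15)] / -27775 = +0.002338
Flow direction (−∇h) has components (+0.003548 E, -0.002338 N).
Azimuth = atan2(E, N) = atan2(+0.003548, -0.002338) = 123.4° ≈ 123°.

123°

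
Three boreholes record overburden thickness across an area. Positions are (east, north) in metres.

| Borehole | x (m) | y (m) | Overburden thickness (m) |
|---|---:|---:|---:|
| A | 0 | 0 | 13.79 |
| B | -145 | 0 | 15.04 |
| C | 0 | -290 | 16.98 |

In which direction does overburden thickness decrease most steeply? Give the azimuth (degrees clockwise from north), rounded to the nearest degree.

038°

∂d/∂x = (15.04 − 13.79) / (-145 − 0) = -0.008621
∂d/∂y = (16.98 − 13.79) / (-290 − 0) = -0.01100
Steepest decrease is along −∇f: components (+0.008621 E, +0.01100 N).
Azimuth = atan2(+0.008621, +0.01100) = 38.1° ≈ 038°.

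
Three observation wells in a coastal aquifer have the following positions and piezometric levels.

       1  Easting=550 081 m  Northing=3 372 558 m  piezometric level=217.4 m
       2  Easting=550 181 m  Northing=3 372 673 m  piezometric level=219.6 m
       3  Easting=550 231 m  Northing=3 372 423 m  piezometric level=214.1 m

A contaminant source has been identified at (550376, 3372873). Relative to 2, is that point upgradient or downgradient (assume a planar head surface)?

Three-point gradient (reference 1): Δ to 2 = (100, 115, +2.2), Δ to 3 = (150, -135, -3.3).
∂h/∂x = -0.002683, ∂h/∂y = +0.02146 (det = -30750).
Head at (550376, 3372873) = 217.4 + (-0.002683)·(295) + (+0.02146)·(315) = 223.37 m.
That is higher than the 219.6 m at 2, so the point is upgradient.

upgradient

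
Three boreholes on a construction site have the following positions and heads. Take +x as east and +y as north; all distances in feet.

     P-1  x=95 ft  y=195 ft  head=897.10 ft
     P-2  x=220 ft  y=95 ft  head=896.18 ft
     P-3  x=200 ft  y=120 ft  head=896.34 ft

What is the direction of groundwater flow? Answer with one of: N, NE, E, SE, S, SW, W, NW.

With h = a·x + b·y + c and P-1 as origin, the differences give:
  125·a + (-100)·b = -0.92
  105·a + (-75)·b = -0.76
Eliminate b (×(-75) and ×(-100), subtract): 1125·a = -7.000 → a = ∂h/∂x = -0.006222
Back-substitute: b = ∂h/∂y = +0.001422.
Flow = −∇h = (+0.006222 east, -0.001422 north), which points east.

E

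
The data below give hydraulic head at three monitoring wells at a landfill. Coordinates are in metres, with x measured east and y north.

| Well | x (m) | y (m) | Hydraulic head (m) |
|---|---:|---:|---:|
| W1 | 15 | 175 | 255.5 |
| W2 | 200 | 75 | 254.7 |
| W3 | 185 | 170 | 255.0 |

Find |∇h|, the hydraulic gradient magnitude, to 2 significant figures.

Taking W1 as reference: W2−W1 = (185, -100, -0.8); W3−W1 = (170, -5, -0.5).
Solve a·Δx + b·Δy = Δh: det = 185·(-5) − 170·(-100) = 16075.
∂h/∂x = [(-0.8)·(-5) − (-0.5)·(-100)] / 16075 = -0.002862
∂h/∂y = [185·(-0.5) − 170·(-0.8)] / 16075 = +0.002706
|∇h| = √(-0.002862² + 0.002706²) = 0.003939

0.0039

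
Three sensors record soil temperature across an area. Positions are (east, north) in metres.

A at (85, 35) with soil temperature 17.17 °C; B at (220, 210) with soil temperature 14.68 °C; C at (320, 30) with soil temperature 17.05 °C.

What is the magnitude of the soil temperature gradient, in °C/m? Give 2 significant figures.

0.014 °C/m

Three-point gradient (reference A): Δ to B = (135, 175, -2.49), Δ to C = (235, -5, -0.12).
∂T/∂x = -0.0008002, ∂T/∂y = -0.01361 (det = -41800).
|∇f| = √(-0.0008002² + -0.01361²) = 0.01363 °C/m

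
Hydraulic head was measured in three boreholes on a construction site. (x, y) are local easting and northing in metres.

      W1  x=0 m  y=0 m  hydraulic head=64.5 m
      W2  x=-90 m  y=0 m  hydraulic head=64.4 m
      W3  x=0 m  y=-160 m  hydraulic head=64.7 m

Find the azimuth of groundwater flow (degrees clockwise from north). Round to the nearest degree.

∂h/∂x = (64.4 − 64.5) / (-90 − 0) = +0.001111
∂h/∂y = (64.7 − 64.5) / (-160 − 0) = -0.001250
Flow direction (−∇h) has components (-0.001111 E, +0.001250 N).
Azimuth = atan2(E, N) = atan2(-0.001111, +0.001250) = 318.4° ≈ 318°.

318°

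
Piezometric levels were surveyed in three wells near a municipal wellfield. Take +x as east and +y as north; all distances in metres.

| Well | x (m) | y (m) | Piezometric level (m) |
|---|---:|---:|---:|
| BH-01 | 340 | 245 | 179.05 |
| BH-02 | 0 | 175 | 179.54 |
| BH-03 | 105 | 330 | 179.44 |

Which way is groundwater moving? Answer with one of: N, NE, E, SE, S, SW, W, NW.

With h = a·x + b·y + c and BH-01 as origin, the differences give:
  (-340)·a + (-70)·b = +0.49
  (-235)·a + 85·b = +0.39
Eliminate b (×85 and ×(-70), subtract): -45350·a = 68.950 → a = ∂h/∂x = -0.001520
Back-substitute: b = ∂h/∂y = +0.0003848.
Flow = −∇h = (+0.001520 east, -0.0003848 north), which points east.

E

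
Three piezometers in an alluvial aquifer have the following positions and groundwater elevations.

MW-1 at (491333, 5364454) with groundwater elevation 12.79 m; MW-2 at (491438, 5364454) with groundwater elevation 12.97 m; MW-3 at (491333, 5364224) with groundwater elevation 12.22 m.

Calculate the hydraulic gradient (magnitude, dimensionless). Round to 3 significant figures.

∂h/∂x = (12.97 − 12.79) / (491438 − 491333) = +0.001714
∂h/∂y = (12.22 − 12.79) / (5364224 − 5364454) = +0.002478
|∇h| = √(0.001714² + 0.002478²) = 0.003013

0.00301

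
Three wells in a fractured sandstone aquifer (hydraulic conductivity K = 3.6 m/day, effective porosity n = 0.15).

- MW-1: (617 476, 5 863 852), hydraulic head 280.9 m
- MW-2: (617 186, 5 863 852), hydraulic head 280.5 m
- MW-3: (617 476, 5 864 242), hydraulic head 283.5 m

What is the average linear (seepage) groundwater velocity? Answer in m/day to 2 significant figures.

∂h/∂x = (280.5 − 280.9) / (617186 − 617476) = +0.001379
∂h/∂y = (283.5 − 280.9) / (5864242 − 5863852) = +0.006667
|∇h| = √(0.001379² + 0.006667²) = 0.006808
Seepage velocity v = K·i/n = 3.6 × 0.006808 / 0.15 = 0.1634 m/day.

0.16 m/day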